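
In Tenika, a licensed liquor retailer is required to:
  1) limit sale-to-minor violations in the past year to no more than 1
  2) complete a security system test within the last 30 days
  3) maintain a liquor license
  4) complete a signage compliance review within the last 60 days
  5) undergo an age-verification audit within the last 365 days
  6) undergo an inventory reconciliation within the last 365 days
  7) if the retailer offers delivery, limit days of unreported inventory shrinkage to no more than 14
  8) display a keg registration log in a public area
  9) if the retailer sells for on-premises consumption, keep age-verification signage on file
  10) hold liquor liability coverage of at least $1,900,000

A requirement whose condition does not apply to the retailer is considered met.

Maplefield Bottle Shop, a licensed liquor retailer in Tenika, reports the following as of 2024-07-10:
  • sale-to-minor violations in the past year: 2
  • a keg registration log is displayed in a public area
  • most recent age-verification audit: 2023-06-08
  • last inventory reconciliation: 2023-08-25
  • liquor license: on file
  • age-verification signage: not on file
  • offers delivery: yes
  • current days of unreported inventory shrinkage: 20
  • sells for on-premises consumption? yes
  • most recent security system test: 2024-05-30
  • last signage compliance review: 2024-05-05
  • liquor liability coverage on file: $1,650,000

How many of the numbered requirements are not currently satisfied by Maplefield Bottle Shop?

1. sale-to-minor violations in the past year 2 > 1 → not met
2. security system test 41 days ago vs limit 30 → not met
3. liquor license present → met
4. signage compliance review 66 days ago vs limit 60 → not met
5. age-verification audit 398 days ago vs limit 365 → not met
6. inventory reconciliation 320 days ago vs limit 365 → met
7. condition 'offers delivery' holds; days of unreported inventory shrinkage 20 > 14 → not met
8. keg registration log present → met
9. condition 'sells for on-premises consumption' holds; age-verification signage absent → not met
10. liquor liability coverage $1,650,000 < $1,900,000 → not met
Not met: 7 of 10

7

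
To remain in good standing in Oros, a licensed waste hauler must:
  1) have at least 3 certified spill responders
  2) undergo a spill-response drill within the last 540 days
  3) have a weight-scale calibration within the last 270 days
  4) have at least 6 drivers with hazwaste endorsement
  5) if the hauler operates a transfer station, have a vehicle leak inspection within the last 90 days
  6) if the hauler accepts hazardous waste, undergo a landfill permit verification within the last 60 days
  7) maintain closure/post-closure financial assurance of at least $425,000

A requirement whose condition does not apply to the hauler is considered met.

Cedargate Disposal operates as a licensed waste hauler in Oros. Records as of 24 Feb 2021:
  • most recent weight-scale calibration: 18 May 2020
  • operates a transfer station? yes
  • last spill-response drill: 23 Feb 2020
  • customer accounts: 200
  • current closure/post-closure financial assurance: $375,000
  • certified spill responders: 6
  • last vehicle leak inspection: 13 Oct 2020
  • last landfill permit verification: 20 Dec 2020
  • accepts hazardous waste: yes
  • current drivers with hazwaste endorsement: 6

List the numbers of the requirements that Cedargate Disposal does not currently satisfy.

3, 5, 6, 7

1. certified spill responders 6 ≥ 3 → met
2. spill-response drill 367 days ago vs limit 540 → met
3. weight-scale calibration 282 days ago vs limit 270 → not met
4. drivers with hazwaste endorsement 6 ≥ 6 → met
5. condition 'operates a transfer station' holds; vehicle leak inspection 134 days ago vs limit 90 → not met
6. condition 'accepts hazardous waste' holds; landfill permit verification 66 days ago vs limit 60 → not met
7. closure/post-closure financial assurance $375,000 < $425,000 → not met
Not met: 3, 5, 6, 7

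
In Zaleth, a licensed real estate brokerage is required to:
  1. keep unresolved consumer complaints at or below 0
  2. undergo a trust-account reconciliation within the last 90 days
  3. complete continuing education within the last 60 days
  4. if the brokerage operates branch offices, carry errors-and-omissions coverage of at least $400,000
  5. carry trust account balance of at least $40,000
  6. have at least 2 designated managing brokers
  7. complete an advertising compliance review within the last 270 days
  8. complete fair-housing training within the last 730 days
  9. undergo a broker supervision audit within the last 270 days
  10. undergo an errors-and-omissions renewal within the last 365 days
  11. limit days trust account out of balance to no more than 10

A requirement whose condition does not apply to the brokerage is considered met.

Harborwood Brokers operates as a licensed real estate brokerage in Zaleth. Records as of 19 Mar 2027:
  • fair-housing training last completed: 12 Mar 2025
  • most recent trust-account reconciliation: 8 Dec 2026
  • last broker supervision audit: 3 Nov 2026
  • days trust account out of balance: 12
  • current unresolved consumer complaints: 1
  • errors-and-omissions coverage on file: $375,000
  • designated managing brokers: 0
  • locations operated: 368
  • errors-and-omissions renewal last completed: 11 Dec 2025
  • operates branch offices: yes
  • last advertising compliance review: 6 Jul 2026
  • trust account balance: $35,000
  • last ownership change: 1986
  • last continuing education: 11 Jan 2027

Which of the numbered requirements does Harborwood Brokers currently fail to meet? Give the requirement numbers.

1, 2, 3, 4, 5, 6, 8, 10, 11

1. unresolved consumer complaints 1 > 0 → not met
2. trust-account reconciliation 101 days ago vs limit 90 → not met
3. continuing education 67 days ago vs limit 60 → not met
4. condition 'operates branch offices' holds; errors-and-omissions coverage $375,000 < $400,000 → not met
5. trust account balance $35,000 < $40,000 → not met
6. designated managing brokers 0 < 2 → not met
7. advertising compliance review 256 days ago vs limit 270 → met
8. fair-housing training 737 days ago vs limit 730 → not met
9. broker supervision audit 136 days ago vs limit 270 → met
10. errors-and-omissions renewal 463 days ago vs limit 365 → not met
11. days trust account out of balance 12 > 10 → not met
Not met: 1, 2, 3, 4, 5, 6, 8, 10, 11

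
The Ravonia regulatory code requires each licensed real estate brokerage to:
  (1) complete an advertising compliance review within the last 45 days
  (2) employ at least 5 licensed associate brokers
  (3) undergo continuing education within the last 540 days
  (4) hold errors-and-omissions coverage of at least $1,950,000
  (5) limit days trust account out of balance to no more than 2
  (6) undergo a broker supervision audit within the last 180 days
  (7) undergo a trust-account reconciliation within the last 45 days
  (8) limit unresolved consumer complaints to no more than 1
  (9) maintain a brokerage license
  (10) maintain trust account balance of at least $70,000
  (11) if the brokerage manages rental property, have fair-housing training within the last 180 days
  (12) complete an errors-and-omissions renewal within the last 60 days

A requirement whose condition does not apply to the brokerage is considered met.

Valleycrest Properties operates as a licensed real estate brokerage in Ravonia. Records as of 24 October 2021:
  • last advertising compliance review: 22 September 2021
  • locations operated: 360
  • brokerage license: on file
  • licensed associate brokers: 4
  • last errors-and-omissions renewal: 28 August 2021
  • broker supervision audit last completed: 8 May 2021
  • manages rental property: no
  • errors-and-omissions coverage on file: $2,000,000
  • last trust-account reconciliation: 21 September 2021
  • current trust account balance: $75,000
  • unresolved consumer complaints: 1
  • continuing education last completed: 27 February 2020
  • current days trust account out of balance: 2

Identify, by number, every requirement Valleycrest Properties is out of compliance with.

1. advertising compliance review 32 days ago vs limit 45 → met
2. licensed associate brokers 4 < 5 → not met
3. continuing education 605 days ago vs limit 540 → not met
4. errors-and-omissions coverage $2,000,000 ≥ $1,950,000 → met
5. days trust account out of balance 2 ≤ 2 → met
6. broker supervision audit 169 days ago vs limit 180 → met
7. trust-account reconciliation 33 days ago vs limit 45 → met
8. unresolved consumer complaints 1 ≤ 1 → met
9. brokerage license present → met
10. trust account balance $75,000 ≥ $70,000 → met
11. condition 'manages rental property' does not hold → requirement n/a → met
12. errors-and-omissions renewal 57 days ago vs limit 60 → met
Not met: 2, 3

2, 3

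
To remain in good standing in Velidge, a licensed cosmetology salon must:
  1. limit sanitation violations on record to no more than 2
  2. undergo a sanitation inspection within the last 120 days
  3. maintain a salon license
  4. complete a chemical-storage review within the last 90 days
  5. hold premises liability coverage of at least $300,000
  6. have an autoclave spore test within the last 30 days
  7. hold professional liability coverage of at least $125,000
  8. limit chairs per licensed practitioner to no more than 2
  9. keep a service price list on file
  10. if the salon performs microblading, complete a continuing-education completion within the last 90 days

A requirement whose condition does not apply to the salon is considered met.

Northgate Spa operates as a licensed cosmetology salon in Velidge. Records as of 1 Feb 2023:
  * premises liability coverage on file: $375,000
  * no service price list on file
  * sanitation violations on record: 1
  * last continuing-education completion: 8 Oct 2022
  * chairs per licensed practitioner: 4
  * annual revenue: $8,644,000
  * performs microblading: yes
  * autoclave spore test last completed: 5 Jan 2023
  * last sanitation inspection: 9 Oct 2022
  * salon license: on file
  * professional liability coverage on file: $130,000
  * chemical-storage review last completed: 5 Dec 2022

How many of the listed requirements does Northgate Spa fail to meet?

1. sanitation violations on record 1 ≤ 2 → met
2. sanitation inspection 115 days ago vs limit 120 → met
3. salon license present → met
4. chemical-storage review 58 days ago vs limit 90 → met
5. premises liability coverage $375,000 ≥ $300,000 → met
6. autoclave spore test 27 days ago vs limit 30 → met
7. professional liability coverage $130,000 ≥ $125,000 → met
8. chairs per licensed practitioner 4 > 2 → not met
9. service price list absent → not met
10. condition 'performs microblading' holds; continuing-education completion 116 days ago vs limit 90 → not met
Not met: 3 of 10

3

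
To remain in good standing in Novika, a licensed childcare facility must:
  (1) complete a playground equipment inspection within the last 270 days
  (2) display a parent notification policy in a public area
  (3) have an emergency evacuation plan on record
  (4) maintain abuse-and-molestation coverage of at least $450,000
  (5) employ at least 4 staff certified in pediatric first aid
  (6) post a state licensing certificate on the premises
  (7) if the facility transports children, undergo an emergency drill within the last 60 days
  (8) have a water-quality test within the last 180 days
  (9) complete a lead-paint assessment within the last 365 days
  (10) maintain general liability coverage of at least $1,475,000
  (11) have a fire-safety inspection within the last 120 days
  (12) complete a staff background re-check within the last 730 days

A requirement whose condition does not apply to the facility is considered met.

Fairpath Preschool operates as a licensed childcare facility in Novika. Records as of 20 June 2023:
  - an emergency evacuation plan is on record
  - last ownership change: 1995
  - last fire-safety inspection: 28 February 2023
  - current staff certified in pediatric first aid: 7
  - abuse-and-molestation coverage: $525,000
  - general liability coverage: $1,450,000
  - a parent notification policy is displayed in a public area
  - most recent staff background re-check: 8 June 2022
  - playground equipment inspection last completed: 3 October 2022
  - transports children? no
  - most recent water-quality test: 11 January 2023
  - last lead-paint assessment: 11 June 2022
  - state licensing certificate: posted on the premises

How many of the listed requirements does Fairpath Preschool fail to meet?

2

1. playground equipment inspection 260 days ago vs limit 270 → met
2. parent notification policy present → met
3. emergency evacuation plan present → met
4. abuse-and-molestation coverage $525,000 ≥ $450,000 → met
5. staff certified in pediatric first aid 7 ≥ 4 → met
6. state licensing certificate present → met
7. condition 'transports children' does not hold → requirement n/a → met
8. water-quality test 160 days ago vs limit 180 → met
9. lead-paint assessment 374 days ago vs limit 365 → not met
10. general liability coverage $1,450,000 < $1,475,000 → not met
11. fire-safety inspection 112 days ago vs limit 120 → met
12. staff background re-check 377 days ago vs limit 730 → met
Not met: 2 of 12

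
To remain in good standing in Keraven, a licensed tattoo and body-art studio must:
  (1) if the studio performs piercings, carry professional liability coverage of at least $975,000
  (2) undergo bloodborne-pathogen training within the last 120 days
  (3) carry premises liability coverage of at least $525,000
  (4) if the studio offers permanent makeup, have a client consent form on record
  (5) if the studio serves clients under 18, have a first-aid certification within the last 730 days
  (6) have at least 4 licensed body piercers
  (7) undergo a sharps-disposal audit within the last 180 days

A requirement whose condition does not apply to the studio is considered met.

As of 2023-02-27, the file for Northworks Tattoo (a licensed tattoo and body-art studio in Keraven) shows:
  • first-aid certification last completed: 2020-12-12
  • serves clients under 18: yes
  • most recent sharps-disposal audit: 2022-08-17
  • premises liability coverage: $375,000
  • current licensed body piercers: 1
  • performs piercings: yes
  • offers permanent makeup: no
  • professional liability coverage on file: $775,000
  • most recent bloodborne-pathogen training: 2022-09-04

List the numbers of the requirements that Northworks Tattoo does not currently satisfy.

1, 2, 3, 5, 6, 7

1. condition 'performs piercings' holds; professional liability coverage $775,000 < $975,000 → not met
2. bloodborne-pathogen training 176 days ago vs limit 120 → not met
3. premises liability coverage $375,000 < $525,000 → not met
4. condition 'offers permanent makeup' does not hold → requirement n/a → met
5. condition 'serves clients under 18' holds; first-aid certification 807 days ago vs limit 730 → not met
6. licensed body piercers 1 < 4 → not met
7. sharps-disposal audit 194 days ago vs limit 180 → not met
Not met: 1, 2, 3, 5, 6, 7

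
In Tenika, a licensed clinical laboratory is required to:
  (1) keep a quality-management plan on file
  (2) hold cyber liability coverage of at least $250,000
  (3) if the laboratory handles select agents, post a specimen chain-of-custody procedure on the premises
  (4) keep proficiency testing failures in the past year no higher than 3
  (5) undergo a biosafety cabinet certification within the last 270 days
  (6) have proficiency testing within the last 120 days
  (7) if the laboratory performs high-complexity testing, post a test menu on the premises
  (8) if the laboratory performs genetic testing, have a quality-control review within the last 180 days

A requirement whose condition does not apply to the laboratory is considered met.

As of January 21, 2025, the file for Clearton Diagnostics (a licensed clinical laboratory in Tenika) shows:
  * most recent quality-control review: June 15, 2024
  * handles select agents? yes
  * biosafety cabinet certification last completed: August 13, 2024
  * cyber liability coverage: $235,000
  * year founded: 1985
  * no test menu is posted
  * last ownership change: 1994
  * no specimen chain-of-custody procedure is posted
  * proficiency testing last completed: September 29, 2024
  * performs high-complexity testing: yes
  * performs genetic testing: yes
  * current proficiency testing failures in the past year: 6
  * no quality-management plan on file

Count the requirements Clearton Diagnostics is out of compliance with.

6

1. quality-management plan absent → not met
2. cyber liability coverage $235,000 < $250,000 → not met
3. condition 'handles select agents' holds; specimen chain-of-custody procedure absent → not met
4. proficiency testing failures in the past year 6 > 3 → not met
5. biosafety cabinet certification 161 days ago vs limit 270 → met
6. proficiency testing 114 days ago vs limit 120 → met
7. condition 'performs high-complexity testing' holds; test menu absent → not met
8. condition 'performs genetic testing' holds; quality-control review 220 days ago vs limit 180 → not met
Not met: 6 of 8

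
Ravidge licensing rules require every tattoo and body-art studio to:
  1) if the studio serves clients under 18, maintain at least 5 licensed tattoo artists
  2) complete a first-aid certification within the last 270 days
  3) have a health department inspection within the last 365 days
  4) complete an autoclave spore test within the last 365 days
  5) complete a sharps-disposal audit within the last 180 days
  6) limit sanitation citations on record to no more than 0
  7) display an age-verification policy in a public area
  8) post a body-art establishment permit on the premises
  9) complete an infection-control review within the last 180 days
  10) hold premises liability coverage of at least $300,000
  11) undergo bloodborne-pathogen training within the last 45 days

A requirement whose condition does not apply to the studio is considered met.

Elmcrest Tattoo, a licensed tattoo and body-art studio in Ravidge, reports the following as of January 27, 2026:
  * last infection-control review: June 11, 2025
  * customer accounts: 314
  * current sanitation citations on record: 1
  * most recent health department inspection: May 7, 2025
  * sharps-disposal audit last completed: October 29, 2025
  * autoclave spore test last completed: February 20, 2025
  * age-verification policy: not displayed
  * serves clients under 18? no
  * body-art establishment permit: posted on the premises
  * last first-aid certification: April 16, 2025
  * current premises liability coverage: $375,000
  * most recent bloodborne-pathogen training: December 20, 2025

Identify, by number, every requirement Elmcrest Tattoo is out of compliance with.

2, 6, 7, 9

1. condition 'serves clients under 18' does not hold → requirement n/a → met
2. first-aid certification 286 days ago vs limit 270 → not met
3. health department inspection 265 days ago vs limit 365 → met
4. autoclave spore test 341 days ago vs limit 365 → met
5. sharps-disposal audit 90 days ago vs limit 180 → met
6. sanitation citations on record 1 > 0 → not met
7. age-verification policy absent → not met
8. body-art establishment permit present → met
9. infection-control review 230 days ago vs limit 180 → not met
10. premises liability coverage $375,000 ≥ $300,000 → met
11. bloodborne-pathogen training 38 days ago vs limit 45 → met
Not met: 2, 6, 7, 9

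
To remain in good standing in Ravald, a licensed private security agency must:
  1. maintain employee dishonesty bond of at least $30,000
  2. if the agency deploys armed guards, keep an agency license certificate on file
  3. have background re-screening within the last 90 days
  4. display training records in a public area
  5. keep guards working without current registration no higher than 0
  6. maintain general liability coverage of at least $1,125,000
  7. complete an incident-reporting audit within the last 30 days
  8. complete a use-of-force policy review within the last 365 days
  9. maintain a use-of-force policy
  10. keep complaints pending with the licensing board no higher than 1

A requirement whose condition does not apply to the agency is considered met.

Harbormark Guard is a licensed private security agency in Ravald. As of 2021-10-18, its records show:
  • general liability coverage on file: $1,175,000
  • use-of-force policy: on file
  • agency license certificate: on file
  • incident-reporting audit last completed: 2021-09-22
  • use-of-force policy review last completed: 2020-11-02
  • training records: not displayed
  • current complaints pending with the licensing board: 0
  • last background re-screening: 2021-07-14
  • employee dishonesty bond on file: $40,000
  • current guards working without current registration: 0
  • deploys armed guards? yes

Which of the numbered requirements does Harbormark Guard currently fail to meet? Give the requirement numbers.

3, 4

1. employee dishonesty bond $40,000 ≥ $30,000 → met
2. condition 'deploys armed guards' holds; agency license certificate present → met
3. background re-screening 96 days ago vs limit 90 → not met
4. training records absent → not met
5. guards working without current registration 0 ≤ 0 → met
6. general liability coverage $1,175,000 ≥ $1,125,000 → met
7. incident-reporting audit 26 days ago vs limit 30 → met
8. use-of-force policy review 350 days ago vs limit 365 → met
9. use-of-force policy present → met
10. complaints pending with the licensing board 0 ≤ 1 → met
Not met: 3, 4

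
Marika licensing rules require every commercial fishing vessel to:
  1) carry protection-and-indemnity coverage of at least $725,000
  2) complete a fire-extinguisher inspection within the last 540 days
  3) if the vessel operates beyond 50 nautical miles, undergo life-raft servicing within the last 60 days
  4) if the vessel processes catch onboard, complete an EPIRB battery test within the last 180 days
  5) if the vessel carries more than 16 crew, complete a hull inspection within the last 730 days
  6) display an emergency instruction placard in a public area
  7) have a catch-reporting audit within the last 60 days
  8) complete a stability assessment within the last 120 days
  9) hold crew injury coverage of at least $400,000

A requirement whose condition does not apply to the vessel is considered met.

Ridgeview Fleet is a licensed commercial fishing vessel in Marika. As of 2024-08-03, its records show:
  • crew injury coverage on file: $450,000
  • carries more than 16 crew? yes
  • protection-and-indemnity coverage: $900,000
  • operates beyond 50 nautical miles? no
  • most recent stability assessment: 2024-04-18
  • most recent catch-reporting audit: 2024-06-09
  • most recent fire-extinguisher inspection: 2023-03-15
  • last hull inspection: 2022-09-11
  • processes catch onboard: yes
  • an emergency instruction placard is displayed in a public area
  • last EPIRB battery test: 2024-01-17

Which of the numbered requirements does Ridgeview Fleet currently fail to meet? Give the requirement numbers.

4

1. protection-and-indemnity coverage $900,000 ≥ $725,000 → met
2. fire-extinguisher inspection 507 days ago vs limit 540 → met
3. condition 'operates beyond 50 nautical miles' does not hold → requirement n/a → met
4. condition 'processes catch onboard' holds; EPIRB battery test 199 days ago vs limit 180 → not met
5. condition 'carries more than 16 crew' holds; hull inspection 692 days ago vs limit 730 → met
6. emergency instruction placard present → met
7. catch-reporting audit 55 days ago vs limit 60 → met
8. stability assessment 107 days ago vs limit 120 → met
9. crew injury coverage $450,000 ≥ $400,000 → met
Not met: 4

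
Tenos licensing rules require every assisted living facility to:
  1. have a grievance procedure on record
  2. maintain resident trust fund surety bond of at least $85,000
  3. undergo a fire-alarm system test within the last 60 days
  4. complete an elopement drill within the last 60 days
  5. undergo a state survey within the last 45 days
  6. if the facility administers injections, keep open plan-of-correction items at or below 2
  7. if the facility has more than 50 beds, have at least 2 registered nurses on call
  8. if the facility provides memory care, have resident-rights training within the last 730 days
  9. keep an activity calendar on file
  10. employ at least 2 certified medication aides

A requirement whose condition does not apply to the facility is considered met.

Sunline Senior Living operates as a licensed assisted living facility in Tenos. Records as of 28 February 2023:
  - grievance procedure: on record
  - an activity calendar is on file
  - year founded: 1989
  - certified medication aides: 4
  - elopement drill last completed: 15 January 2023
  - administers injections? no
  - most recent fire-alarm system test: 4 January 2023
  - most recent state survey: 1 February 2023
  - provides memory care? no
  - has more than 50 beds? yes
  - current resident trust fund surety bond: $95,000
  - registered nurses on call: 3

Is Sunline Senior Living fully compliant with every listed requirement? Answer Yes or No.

1. grievance procedure present → met
2. resident trust fund surety bond $95,000 ≥ $85,000 → met
3. fire-alarm system test 55 days ago vs limit 60 → met
4. elopement drill 44 days ago vs limit 60 → met
5. state survey 27 days ago vs limit 45 → met
6. condition 'administers injections' does not hold → requirement n/a → met
7. condition 'has more than 50 beds' holds; registered nurses on call 3 ≥ 2 → met
8. condition 'provides memory care' does not hold → requirement n/a → met
9. activity calendar present → met
10. certified medication aides 4 ≥ 2 → met
All met.

Yes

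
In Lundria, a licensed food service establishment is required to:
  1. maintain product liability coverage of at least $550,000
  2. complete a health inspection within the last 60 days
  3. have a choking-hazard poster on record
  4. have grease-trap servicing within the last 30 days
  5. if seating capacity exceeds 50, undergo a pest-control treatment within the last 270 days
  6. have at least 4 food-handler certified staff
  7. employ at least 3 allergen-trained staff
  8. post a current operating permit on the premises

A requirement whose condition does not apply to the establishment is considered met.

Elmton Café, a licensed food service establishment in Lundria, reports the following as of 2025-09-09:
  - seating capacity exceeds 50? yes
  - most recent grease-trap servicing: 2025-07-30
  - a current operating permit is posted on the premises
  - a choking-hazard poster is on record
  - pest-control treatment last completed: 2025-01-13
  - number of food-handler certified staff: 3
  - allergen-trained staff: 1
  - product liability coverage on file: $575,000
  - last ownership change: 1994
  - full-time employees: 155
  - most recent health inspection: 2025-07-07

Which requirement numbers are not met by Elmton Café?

1. product liability coverage $575,000 ≥ $550,000 → met
2. health inspection 64 days ago vs limit 60 → not met
3. choking-hazard poster present → met
4. grease-trap servicing 41 days ago vs limit 30 → not met
5. condition 'seating capacity exceeds 50' holds; pest-control treatment 239 days ago vs limit 270 → met
6. food-handler certified staff 3 < 4 → not met
7. allergen-trained staff 1 < 3 → not met
8. current operating permit present → met
Not met: 2, 4, 6, 7

2, 4, 6, 7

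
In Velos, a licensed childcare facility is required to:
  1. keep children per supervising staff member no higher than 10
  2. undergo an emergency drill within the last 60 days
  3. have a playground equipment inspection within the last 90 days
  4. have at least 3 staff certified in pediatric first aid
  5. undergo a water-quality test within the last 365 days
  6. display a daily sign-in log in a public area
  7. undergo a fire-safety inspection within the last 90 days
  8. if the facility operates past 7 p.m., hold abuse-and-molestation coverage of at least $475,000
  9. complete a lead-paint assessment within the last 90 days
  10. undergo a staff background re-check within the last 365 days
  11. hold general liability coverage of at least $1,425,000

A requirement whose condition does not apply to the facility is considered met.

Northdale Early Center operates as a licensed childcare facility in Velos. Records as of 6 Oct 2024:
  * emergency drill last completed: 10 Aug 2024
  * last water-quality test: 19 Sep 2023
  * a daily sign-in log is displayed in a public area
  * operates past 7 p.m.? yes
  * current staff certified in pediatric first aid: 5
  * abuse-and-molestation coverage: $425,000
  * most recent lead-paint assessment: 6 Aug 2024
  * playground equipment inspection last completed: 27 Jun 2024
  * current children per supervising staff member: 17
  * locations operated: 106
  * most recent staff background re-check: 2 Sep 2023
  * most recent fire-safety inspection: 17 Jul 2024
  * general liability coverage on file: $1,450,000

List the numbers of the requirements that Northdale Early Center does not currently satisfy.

1, 3, 5, 8, 10

1. children per supervising staff member 17 > 10 → not met
2. emergency drill 57 days ago vs limit 60 → met
3. playground equipment inspection 101 days ago vs limit 90 → not met
4. staff certified in pediatric first aid 5 ≥ 3 → met
5. water-quality test 383 days ago vs limit 365 → not met
6. daily sign-in log present → met
7. fire-safety inspection 81 days ago vs limit 90 → met
8. condition 'operates past 7 p.m.' holds; abuse-and-molestation coverage $425,000 < $475,000 → not met
9. lead-paint assessment 61 days ago vs limit 90 → met
10. staff background re-check 400 days ago vs limit 365 → not met
11. general liability coverage $1,450,000 ≥ $1,425,000 → met
Not met: 1, 3, 5, 8, 10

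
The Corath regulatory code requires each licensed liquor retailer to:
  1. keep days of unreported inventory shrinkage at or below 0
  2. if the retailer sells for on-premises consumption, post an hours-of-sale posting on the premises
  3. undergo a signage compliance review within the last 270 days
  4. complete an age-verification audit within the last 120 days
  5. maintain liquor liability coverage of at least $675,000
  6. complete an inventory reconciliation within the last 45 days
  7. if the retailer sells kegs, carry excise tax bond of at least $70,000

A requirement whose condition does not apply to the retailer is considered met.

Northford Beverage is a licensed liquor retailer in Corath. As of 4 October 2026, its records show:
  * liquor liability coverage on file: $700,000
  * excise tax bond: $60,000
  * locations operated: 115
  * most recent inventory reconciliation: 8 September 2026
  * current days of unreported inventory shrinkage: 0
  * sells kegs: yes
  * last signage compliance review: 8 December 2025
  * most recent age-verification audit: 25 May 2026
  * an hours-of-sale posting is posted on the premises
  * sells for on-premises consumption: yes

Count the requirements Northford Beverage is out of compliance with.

1. days of unreported inventory shrinkage 0 ≤ 0 → met
2. condition 'sells for on-premises consumption' holds; hours-of-sale posting present → met
3. signage compliance review 300 days ago vs limit 270 → not met
4. age-verification audit 132 days ago vs limit 120 → not met
5. liquor liability coverage $700,000 ≥ $675,000 → met
6. inventory reconciliation 26 days ago vs limit 45 → met
7. condition 'sells kegs' holds; excise tax bond $60,000 < $70,000 → not met
Not met: 3 of 7

3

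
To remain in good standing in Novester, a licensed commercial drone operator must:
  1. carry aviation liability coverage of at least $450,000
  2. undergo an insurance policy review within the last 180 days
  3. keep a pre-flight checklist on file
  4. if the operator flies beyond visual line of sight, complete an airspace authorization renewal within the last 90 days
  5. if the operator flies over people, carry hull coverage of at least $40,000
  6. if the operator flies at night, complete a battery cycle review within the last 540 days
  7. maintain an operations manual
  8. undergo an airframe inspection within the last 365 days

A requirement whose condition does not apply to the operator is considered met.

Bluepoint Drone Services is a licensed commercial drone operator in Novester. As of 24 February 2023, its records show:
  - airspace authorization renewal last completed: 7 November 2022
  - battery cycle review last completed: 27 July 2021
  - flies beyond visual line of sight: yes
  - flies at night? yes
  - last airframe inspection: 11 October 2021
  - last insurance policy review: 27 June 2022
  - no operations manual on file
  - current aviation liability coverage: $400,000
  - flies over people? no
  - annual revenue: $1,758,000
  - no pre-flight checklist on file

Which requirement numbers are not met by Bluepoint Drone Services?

1. aviation liability coverage $400,000 < $450,000 → not met
2. insurance policy review 242 days ago vs limit 180 → not met
3. pre-flight checklist absent → not met
4. condition 'flies beyond visual line of sight' holds; airspace authorization renewal 109 days ago vs limit 90 → not met
5. condition 'flies over people' does not hold → requirement n/a → met
6. condition 'flies at night' holds; battery cycle review 577 days ago vs limit 540 → not met
7. operations manual absent → not met
8. airframe inspection 501 days ago vs limit 365 → not met
Not met: 1, 2, 3, 4, 6, 7, 8

1, 2, 3, 4, 6, 7, 8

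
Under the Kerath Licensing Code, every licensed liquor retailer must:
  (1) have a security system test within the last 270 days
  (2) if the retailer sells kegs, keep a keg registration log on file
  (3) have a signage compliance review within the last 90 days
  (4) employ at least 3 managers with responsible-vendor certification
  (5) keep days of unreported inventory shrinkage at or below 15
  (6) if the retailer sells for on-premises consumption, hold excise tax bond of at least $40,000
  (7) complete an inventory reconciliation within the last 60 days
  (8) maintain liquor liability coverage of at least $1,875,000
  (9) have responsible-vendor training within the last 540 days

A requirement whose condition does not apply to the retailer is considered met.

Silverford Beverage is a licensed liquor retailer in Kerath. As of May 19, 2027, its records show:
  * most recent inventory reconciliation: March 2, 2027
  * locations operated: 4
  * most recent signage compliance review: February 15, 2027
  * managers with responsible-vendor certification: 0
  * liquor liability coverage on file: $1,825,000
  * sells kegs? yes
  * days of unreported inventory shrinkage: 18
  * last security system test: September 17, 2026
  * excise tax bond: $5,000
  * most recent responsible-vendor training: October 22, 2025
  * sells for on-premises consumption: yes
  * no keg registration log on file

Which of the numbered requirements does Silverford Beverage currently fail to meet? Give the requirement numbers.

1. security system test 244 days ago vs limit 270 → met
2. condition 'sells kegs' holds; keg registration log absent → not met
3. signage compliance review 93 days ago vs limit 90 → not met
4. managers with responsible-vendor certification 0 < 3 → not met
5. days of unreported inventory shrinkage 18 > 15 → not met
6. condition 'sells for on-premises consumption' holds; excise tax bond $5,000 < $40,000 → not met
7. inventory reconciliation 78 days ago vs limit 60 → not met
8. liquor liability coverage $1,825,000 < $1,875,000 → not met
9. responsible-vendor training 574 days ago vs limit 540 → not met
Not met: 2, 3, 4, 5, 6, 7, 8, 9

2, 3, 4, 5, 6, 7, 8, 9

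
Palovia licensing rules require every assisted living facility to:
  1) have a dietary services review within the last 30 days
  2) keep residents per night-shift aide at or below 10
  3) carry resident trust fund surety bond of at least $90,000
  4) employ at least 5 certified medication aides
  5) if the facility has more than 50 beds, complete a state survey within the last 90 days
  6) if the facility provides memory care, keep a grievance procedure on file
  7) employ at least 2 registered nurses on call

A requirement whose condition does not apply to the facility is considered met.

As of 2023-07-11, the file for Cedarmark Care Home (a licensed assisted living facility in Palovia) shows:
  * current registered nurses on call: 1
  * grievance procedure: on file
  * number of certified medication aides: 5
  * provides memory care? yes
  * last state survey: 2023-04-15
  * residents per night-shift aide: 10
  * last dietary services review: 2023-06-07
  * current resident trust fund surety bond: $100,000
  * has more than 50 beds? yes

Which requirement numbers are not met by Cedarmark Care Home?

1, 7

1. dietary services review 34 days ago vs limit 30 → not met
2. residents per night-shift aide 10 ≤ 10 → met
3. resident trust fund surety bond $100,000 ≥ $90,000 → met
4. certified medication aides 5 ≥ 5 → met
5. condition 'has more than 50 beds' holds; state survey 87 days ago vs limit 90 → met
6. condition 'provides memory care' holds; grievance procedure present → met
7. registered nurses on call 1 < 2 → not met
Not met: 1, 7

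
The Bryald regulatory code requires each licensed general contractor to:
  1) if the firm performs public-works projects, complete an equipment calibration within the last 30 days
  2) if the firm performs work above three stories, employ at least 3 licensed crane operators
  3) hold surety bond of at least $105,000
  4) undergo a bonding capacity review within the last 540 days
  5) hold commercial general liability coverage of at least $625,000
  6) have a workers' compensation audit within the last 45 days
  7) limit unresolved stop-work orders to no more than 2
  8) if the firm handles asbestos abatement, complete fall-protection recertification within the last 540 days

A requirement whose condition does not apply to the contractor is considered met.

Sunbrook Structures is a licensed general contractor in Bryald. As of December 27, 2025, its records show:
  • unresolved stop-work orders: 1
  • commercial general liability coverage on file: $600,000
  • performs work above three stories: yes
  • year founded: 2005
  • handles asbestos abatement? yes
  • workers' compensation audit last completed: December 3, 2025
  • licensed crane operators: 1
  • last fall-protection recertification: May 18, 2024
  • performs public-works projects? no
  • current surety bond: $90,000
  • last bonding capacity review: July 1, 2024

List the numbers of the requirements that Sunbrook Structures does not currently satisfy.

1. condition 'performs public-works projects' does not hold → requirement n/a → met
2. condition 'performs work above three stories' holds; licensed crane operators 1 < 3 → not met
3. surety bond $90,000 < $105,000 → not met
4. bonding capacity review 544 days ago vs limit 540 → not met
5. commercial general liability coverage $600,000 < $625,000 → not met
6. workers' compensation audit 24 days ago vs limit 45 → met
7. unresolved stop-work orders 1 ≤ 2 → met
8. condition 'handles asbestos abatement' holds; fall-protection recertification 588 days ago vs limit 540 → not met
Not met: 2, 3, 4, 5, 8

2, 3, 4, 5, 8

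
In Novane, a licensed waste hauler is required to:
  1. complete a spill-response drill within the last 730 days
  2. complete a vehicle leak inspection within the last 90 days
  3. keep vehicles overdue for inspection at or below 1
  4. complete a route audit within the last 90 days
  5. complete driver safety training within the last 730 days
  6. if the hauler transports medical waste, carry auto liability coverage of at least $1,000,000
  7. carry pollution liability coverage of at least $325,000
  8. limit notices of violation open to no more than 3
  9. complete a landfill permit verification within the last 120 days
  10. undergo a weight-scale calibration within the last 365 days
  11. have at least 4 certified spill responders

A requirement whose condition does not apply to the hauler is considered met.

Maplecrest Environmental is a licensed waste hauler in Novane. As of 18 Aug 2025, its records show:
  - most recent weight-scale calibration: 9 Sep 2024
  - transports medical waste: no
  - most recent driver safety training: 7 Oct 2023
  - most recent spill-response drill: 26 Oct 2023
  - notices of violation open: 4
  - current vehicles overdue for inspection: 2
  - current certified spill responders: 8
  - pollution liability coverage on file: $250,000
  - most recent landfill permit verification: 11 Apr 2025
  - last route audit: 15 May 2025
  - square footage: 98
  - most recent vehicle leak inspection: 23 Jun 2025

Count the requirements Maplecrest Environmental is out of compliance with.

1. spill-response drill 662 days ago vs limit 730 → met
2. vehicle leak inspection 56 days ago vs limit 90 → met
3. vehicles overdue for inspection 2 > 1 → not met
4. route audit 95 days ago vs limit 90 → not met
5. driver safety training 681 days ago vs limit 730 → met
6. condition 'transports medical waste' does not hold → requirement n/a → met
7. pollution liability coverage $250,000 < $325,000 → not met
8. notices of violation open 4 > 3 → not met
9. landfill permit verification 129 days ago vs limit 120 → not met
10. weight-scale calibration 343 days ago vs limit 365 → met
11. certified spill responders 8 ≥ 4 → met
Not met: 5 of 11

5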